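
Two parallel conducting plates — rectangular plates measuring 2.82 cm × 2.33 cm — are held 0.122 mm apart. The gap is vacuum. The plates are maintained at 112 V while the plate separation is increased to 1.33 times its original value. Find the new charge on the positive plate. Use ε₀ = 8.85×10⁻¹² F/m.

A = 2.82 × 2.33 cm² = 6.57×10⁻⁴ m².
Initially C₁ = ε₀A/d = 8.85×10⁻¹² × 6.57×10⁻⁴ / 1.22×10⁻⁴ = 4.77×10⁻¹¹ F.
Q₁ = 5.34×10⁻⁹ C.
Battery connected ⇒ V is held fixed. C₂ = 0.752 C₁ and Q = CV, so Q₂/Q₁ = C₂/C₁ = 0.752.
Q₂ = 0.752 × 5.34×10⁻⁹ = 4.01×10⁻⁹ C.

4.01 nC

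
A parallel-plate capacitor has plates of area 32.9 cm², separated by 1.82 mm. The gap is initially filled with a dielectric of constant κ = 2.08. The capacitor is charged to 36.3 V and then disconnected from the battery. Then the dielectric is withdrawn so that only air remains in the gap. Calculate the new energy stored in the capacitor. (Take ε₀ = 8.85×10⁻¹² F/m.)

U ≈ 45.6 nJ

A = 32.9 cm² = 3.29×10⁻³ m².
Initially C₁ = κε₀A/d = 2.08 × 8.85×10⁻¹² × 3.29×10⁻³ / 1.82×10⁻³ = 3.33×10⁻¹¹ F.
U₁ = 2.19×10⁻⁸ J.
Isolated ⇒ Q is held fixed. C₂ = 0.481 C₁ and U = Q²/(2C), so U₂/U₁ = C₁/C₂ = 2.08.
U₂ = 2.08 × 2.19×10⁻⁸ = 4.56×10⁻⁸ J.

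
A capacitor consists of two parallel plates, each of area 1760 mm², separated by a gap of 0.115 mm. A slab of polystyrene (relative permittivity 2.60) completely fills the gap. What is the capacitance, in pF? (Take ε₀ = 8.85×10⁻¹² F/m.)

352 pF

A = 1760 mm² = 1.76×10⁻³ m².
C = κε₀A/d = 2.60 × 8.85×10⁻¹² × 1.76×10⁻³ / 1.15×10⁻⁴ = 3.52×10⁻¹⁰ F.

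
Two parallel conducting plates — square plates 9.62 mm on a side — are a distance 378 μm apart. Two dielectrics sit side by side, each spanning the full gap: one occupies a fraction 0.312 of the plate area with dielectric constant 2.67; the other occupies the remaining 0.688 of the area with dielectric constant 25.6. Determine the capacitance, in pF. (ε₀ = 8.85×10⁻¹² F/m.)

40.0 pF

A = (9.62 mm)² = 9.25×10⁻⁵ m².
Side-by-side slabs ⇒ two capacitors in parallel, each spanning the full gap.
C₁ = κ₁ε₀A₁/d = 2.67 × 8.85×10⁻¹² × 2.89×10⁻⁵ / 3.78×10⁻⁴ = 1.80×10⁻¹² F.
C₂ = κ₂ε₀A₂/d = 25.6 × 8.85×10⁻¹² × 6.37×10⁻⁵ / 3.78×10⁻⁴ = 3.82×10⁻¹¹ F.
C = C₁ + C₂ = 4.00×10⁻¹¹ F.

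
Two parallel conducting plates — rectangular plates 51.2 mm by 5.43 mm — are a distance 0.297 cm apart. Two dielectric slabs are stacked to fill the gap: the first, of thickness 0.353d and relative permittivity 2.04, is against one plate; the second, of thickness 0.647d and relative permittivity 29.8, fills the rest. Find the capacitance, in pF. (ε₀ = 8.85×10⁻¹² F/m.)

4.25 pF

A = 51.2 × 5.43 mm² = 2.78×10⁻⁴ m².
Stacked slabs ⇒ two capacitors in series, each with the full plate area.
C₁ = κ₁ε₀A/d₁ = 2.04 × 8.85×10⁻¹² × 2.78×10⁻⁴ / 1.05×10⁻³ = 4.79×10⁻¹² F.
C₂ = κ₂ε₀A/d₂ = 29.8 × 8.85×10⁻¹² × 2.78×10⁻⁴ / 1.92×10⁻³ = 3.82×10⁻¹¹ F.
C = (1/C₁ + 1/C₂)⁻¹ = 4.25×10⁻¹² F.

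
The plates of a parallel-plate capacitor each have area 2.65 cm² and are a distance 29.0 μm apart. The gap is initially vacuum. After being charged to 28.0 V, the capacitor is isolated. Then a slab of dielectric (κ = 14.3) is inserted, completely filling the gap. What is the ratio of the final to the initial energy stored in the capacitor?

U₂/U₁ ≈ 0.0699

Isolated ⇒ Q is held fixed.
C₂ = 14.3 C₁ and U = Q²/(2C), so U₂/U₁ = C₁/C₂ = 0.0699.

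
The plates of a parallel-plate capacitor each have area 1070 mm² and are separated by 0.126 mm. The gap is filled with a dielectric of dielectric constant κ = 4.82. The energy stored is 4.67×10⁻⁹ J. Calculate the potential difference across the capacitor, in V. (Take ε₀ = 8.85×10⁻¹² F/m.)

A = 1070 mm² = 1.07×10⁻³ m².
C = κε₀A/d = 4.82 × 8.85×10⁻¹² × 1.07×10⁻³ / 1.26×10⁻⁴ = 3.62×10⁻¹⁰ F.
V = √(2U/C) = √(2 × 4.67×10⁻⁹ / 3.62×10⁻¹⁰) = 5.08 V.

V ≈ 5.08 V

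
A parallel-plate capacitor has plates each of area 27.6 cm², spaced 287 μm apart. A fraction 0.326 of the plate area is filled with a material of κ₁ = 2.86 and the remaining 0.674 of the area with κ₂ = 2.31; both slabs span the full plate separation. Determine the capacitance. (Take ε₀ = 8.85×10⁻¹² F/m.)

A = 27.6 cm² = 2.76×10⁻³ m².
Side-by-side slabs ⇒ two capacitors in parallel, each spanning the full gap.
C₁ = κ₁ε₀A₁/d = 2.86 × 8.85×10⁻¹² × 9.00×10⁻⁴ / 2.87×10⁻⁴ = 7.94×10⁻¹¹ F.
C₂ = κ₂ε₀A₂/d = 2.31 × 8.85×10⁻¹² × 1.86×10⁻³ / 2.87×10⁻⁴ = 1.33×10⁻¹⁰ F.
C = C₁ + C₂ = 2.12×10⁻¹⁰ F.

C ≈ 212 pF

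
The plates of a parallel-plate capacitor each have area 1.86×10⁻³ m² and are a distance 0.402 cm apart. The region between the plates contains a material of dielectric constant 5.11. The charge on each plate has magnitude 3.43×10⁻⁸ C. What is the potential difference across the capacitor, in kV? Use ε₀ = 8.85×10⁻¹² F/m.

C = κε₀A/d = 5.11 × 8.85×10⁻¹² × 1.86×10⁻³ / 4.02×10⁻³ = 2.09×10⁻¹¹ F.
V = Q/C = 3.43×10⁻⁸ / 2.09×10⁻¹¹ = 1.64×10³ V.

1.64 kV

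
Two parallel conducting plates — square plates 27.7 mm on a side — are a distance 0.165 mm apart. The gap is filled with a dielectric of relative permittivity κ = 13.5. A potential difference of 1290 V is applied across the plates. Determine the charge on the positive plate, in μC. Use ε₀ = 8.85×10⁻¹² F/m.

A = (27.7 mm)² = 7.67×10⁻⁴ m².
C = κε₀A/d = 13.5 × 8.85×10⁻¹² × 7.67×10⁻⁴ / 1.65×10⁻⁴ = 5.56×10⁻¹⁰ F.
Q = CV = 5.56×10⁻¹⁰ × 1290 = 7.17×10⁻⁷ C.

Q ≈ 0.717 μC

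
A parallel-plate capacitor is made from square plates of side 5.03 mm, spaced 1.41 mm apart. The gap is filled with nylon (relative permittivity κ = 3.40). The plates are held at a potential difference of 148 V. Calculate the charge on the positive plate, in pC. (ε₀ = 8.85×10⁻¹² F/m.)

79.9 pC

A = (5.03 mm)² = 2.53×10⁻⁵ m².
C = κε₀A/d = 3.40 × 8.85×10⁻¹² × 2.53×10⁻⁵ / 1.41×10⁻³ = 5.40×10⁻¹³ F.
Q = CV = 5.40×10⁻¹³ × 148 = 7.99×10⁻¹¹ C.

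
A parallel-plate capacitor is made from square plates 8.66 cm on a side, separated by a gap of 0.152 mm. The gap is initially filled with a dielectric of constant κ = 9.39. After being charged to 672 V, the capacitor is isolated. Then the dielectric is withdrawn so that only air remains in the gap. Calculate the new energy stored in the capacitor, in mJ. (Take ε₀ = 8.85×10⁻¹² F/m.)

8.69 mJ

A = (8.66 cm)² = 7.50×10⁻³ m².
Initially C₁ = κε₀A/d = 9.39 × 8.85×10⁻¹² × 7.50×10⁻³ / 1.52×10⁻⁴ = 4.10×10⁻⁹ F.
U₁ = 9.26×10⁻⁴ J.
Isolated ⇒ Q is held fixed. C₂ = 0.106 C₁ and U = Q²/(2C), so U₂/U₁ = C₁/C₂ = 9.39.
U₂ = 9.39 × 9.26×10⁻⁴ = 8.69×10⁻³ J.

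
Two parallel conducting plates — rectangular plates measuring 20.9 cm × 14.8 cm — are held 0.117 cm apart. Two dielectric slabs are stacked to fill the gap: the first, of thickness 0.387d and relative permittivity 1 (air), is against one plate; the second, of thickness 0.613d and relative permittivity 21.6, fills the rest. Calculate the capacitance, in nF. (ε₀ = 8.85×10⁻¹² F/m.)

0.563 nF

A = 20.9 × 14.8 cm² = 3.09×10⁻² m².
Stacked slabs ⇒ two capacitors in series, each with the full plate area.
C₁ = κ₁ε₀A/d₁ = 1.00 × 8.85×10⁻¹² × 3.09×10⁻² / 4.53×10⁻⁴ = 6.05×10⁻¹⁰ F.
C₂ = κ₂ε₀A/d₂ = 21.6 × 8.85×10⁻¹² × 3.09×10⁻² / 7.17×10⁻⁴ = 8.24×10⁻⁹ F.
C = (1/C₁ + 1/C₂)⁻¹ = 5.63×10⁻¹⁰ F.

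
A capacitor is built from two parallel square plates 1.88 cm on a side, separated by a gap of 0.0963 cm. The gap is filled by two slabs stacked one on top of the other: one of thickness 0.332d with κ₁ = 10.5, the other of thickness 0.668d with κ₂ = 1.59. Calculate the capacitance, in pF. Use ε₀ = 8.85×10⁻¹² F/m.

A = (1.88 cm)² = 3.53×10⁻⁴ m².
Stacked slabs ⇒ two capacitors in series, each with the full plate area.
C₁ = κ₁ε₀A/d₁ = 10.5 × 8.85×10⁻¹² × 3.53×10⁻⁴ / 3.20×10⁻⁴ = 1.03×10⁻¹⁰ F.
C₂ = κ₂ε₀A/d₂ = 1.59 × 8.85×10⁻¹² × 3.53×10⁻⁴ / 6.43×10⁻⁴ = 7.73×10⁻¹² F.
C = (1/C₁ + 1/C₂)⁻¹ = 7.19×10⁻¹² F.

C ≈ 7.19 pF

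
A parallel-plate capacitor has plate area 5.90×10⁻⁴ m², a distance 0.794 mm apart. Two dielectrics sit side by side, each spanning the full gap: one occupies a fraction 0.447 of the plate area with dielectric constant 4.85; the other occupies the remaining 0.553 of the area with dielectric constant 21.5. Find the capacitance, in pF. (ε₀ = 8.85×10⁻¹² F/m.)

C ≈ 92.4 pF

Side-by-side slabs ⇒ two capacitors in parallel, each spanning the full gap.
C₁ = κ₁ε₀A₁/d = 4.85 × 8.85×10⁻¹² × 2.64×10⁻⁴ / 7.94×10⁻⁴ = 1.43×10⁻¹¹ F.
C₂ = κ₂ε₀A₂/d = 21.5 × 8.85×10⁻¹² × 3.26×10⁻⁴ / 7.94×10⁻⁴ = 7.82×10⁻¹¹ F.
C = C₁ + C₂ = 9.24×10⁻¹¹ F.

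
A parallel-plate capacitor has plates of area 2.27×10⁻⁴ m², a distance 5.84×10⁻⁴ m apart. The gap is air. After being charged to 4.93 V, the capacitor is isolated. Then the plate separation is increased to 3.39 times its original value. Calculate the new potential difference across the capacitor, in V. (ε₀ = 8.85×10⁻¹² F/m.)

Initially C₁ = ε₀A/d = 8.85×10⁻¹² × 2.27×10⁻⁴ / 5.84×10⁻⁴ = 3.44×10⁻¹² F.
V₁ = 4.93 V.
Isolated ⇒ Q is held fixed. C₂ = 0.295 C₁ and V = Q/C, so V₂/V₁ = C₁/C₂ = 3.39.
V₂ = 3.39 × 4.93 = 16.7 V.

16.7 V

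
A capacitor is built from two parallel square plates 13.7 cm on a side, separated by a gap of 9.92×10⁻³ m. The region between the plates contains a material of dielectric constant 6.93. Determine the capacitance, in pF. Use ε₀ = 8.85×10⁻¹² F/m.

A = (13.7 cm)² = 1.88×10⁻² m².
C = κε₀A/d = 6.93 × 8.85×10⁻¹² × 1.88×10⁻² / 9.92×10⁻³ = 1.16×10⁻¹⁰ F.

116 pF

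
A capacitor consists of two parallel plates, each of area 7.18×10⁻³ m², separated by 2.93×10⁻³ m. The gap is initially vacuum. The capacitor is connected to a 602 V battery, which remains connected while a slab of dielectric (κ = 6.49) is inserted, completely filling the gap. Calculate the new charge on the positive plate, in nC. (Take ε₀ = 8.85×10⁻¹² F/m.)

Initially C₁ = ε₀A/d = 8.85×10⁻¹² × 7.18×10⁻³ / 2.93×10⁻³ = 2.17×10⁻¹¹ F.
Q₁ = 1.31×10⁻⁸ C.
Battery connected ⇒ V is held fixed. C₂ = 6.49 C₁ and Q = CV, so Q₂/Q₁ = C₂/C₁ = 6.49.
Q₂ = 6.49 × 1.31×10⁻⁸ = 8.47×10⁻⁸ C.

84.7 nC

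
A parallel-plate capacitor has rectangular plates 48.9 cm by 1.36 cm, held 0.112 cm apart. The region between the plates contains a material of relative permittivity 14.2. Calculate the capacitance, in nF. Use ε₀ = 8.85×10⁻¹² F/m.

0.746 nF

A = 48.9 × 1.36 cm² = 6.65×10⁻³ m².
C = κε₀A/d = 14.2 × 8.85×10⁻¹² × 6.65×10⁻³ / 1.12×10⁻³ = 7.46×10⁻¹⁰ F.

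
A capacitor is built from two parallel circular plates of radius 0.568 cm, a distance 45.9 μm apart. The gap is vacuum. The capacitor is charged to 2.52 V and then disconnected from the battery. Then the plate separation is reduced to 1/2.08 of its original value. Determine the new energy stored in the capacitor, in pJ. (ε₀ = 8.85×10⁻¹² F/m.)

29.8 pJ

A = π(0.568 cm)² = 1.01×10⁻⁴ m².
Initially C₁ = ε₀A/d = 8.85×10⁻¹² × 1.01×10⁻⁴ / 4.59×10⁻⁵ = 1.95×10⁻¹¹ F.
U₁ = 6.21×10⁻¹¹ J.
Isolated ⇒ Q is held fixed. C₂ = 2.08 C₁ and U = Q²/(2C), so U₂/U₁ = C₁/C₂ = 0.481.
U₂ = 0.481 × 6.21×10⁻¹¹ = 2.98×10⁻¹¹ J.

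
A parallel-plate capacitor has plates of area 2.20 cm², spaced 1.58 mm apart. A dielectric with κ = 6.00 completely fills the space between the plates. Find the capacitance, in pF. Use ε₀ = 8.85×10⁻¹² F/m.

A = 2.20 cm² = 2.20×10⁻⁴ m².
C = κε₀A/d = 6.00 × 8.85×10⁻¹² × 2.20×10⁻⁴ / 1.58×10⁻³ = 7.39×10⁻¹² F.

7.39 pF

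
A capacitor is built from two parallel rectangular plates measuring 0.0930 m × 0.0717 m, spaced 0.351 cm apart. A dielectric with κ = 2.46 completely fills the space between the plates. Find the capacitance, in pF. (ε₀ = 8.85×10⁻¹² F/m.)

A = 0.0930 × 0.0717 m² = 6.67×10⁻³ m².
C = κε₀A/d = 2.46 × 8.85×10⁻¹² × 6.67×10⁻³ / 3.51×10⁻³ = 4.14×10⁻¹¹ F.

41.4 pF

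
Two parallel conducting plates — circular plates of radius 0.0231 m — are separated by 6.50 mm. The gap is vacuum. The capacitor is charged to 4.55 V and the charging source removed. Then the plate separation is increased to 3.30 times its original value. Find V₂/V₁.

3.30

Isolated ⇒ Q is held fixed.
C₂ = 0.303 C₁ and V = Q/C, so V₂/V₁ = C₁/C₂ = 3.30.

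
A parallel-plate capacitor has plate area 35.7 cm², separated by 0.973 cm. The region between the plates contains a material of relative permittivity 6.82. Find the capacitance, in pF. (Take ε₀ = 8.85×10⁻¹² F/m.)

A = 35.7 cm² = 3.57×10⁻³ m².
C = κε₀A/d = 6.82 × 8.85×10⁻¹² × 3.57×10⁻³ / 9.73×10⁻³ = 2.21×10⁻¹¹ F.

C ≈ 22.1 pF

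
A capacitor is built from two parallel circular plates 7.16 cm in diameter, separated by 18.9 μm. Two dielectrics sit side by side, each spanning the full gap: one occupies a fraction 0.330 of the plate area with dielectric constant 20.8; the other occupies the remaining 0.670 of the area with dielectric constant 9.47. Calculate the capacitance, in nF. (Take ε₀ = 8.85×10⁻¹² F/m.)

C ≈ 24.9 nF

A = π(7.16/2 cm)² = 4.03×10⁻³ m².
Side-by-side slabs ⇒ two capacitors in parallel, each spanning the full gap.
C₁ = κ₁ε₀A₁/d = 20.8 × 8.85×10⁻¹² × 1.33×10⁻³ / 1.89×10⁻⁵ = 1.29×10⁻⁸ F.
C₂ = κ₂ε₀A₂/d = 9.47 × 8.85×10⁻¹² × 2.70×10⁻³ / 1.89×10⁻⁵ = 1.20×10⁻⁸ F.
C = C₁ + C₂ = 2.49×10⁻⁸ F.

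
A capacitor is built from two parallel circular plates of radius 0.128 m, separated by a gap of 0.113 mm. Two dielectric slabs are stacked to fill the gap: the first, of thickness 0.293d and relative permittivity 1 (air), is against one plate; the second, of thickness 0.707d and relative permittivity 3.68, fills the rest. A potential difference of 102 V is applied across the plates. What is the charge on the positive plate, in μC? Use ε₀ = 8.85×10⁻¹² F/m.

0.848 μC

A = π(0.128 m)² = 5.15×10⁻² m².
Stacked slabs ⇒ two capacitors in series, each with the full plate area.
C₁ = κ₁ε₀A/d₁ = 1.00 × 8.85×10⁻¹² × 5.15×10⁻² / 3.31×10⁻⁵ = 1.38×10⁻⁸ F.
C₂ = κ₂ε₀A/d₂ = 3.68 × 8.85×10⁻¹² × 5.15×10⁻² / 7.99×10⁻⁵ = 2.10×10⁻⁸ F.
C = (1/C₁ + 1/C₂)⁻¹ = 8.31×10⁻⁹ F.
Q = CV = 8.31×10⁻⁹ × 102 = 8.48×10⁻⁷ C.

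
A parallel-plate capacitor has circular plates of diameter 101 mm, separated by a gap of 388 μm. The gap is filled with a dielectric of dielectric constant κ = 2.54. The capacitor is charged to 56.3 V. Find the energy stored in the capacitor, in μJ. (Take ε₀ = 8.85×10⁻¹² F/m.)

A = π(101/2 mm)² = 8.01×10⁻³ m².
C = κε₀A/d = 2.54 × 8.85×10⁻¹² × 8.01×10⁻³ / 3.88×10⁻⁴ = 4.64×10⁻¹⁰ F.
U = ½CV² = ½ × 4.64×10⁻¹⁰ × (56.3)² = 7.36×10⁻⁷ J.

U ≈ 0.736 μJ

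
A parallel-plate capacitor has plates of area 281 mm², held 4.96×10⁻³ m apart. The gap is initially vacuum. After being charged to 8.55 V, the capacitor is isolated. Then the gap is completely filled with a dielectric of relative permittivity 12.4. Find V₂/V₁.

V₂/V₁ ≈ 0.0806

Isolated ⇒ Q is held fixed.
C₂ = 12.4 C₁ and V = Q/C, so V₂/V₁ = C₁/C₂ = 0.0806.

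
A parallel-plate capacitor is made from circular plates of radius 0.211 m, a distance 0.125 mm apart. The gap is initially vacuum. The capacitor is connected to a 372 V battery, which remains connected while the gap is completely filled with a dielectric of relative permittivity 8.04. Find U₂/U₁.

8.04

Battery connected ⇒ V is held fixed.
C₂ = 8.04 C₁ and U = ½CV², so U₂/U₁ = C₂/C₁ = 8.04.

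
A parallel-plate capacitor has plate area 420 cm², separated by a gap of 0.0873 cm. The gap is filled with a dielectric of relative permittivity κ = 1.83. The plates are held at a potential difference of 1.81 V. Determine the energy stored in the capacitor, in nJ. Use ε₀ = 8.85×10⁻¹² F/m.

U ≈ 1.28 nJ

A = 420 cm² = 4.20×10⁻² m².
C = κε₀A/d = 1.83 × 8.85×10⁻¹² × 4.20×10⁻² / 8.73×10⁻⁴ = 7.79×10⁻¹⁰ F.
U = ½CV² = ½ × 7.79×10⁻¹⁰ × (1.81)² = 1.28×10⁻⁹ J.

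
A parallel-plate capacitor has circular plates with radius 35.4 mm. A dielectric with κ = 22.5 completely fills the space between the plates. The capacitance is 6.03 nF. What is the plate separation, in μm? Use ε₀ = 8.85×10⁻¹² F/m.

A = π(35.4 mm)² = 3.94×10⁻³ m².
d = κε₀A/C = 22.5 × 8.85×10⁻¹² × 3.94×10⁻³ / 6.03×10⁻⁹ = 1.30×10⁻⁴ m.

d ≈ 130 μm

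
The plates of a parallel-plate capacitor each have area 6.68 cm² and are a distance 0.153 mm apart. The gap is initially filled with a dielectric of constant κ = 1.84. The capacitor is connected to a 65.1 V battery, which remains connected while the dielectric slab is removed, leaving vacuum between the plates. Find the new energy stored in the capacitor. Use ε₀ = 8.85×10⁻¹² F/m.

U ≈ 81.9 nJ

A = 6.68 cm² = 6.68×10⁻⁴ m².
Initially C₁ = κε₀A/d = 1.84 × 8.85×10⁻¹² × 6.68×10⁻⁴ / 1.53×10⁻⁴ = 7.11×10⁻¹¹ F.
U₁ = 1.51×10⁻⁷ J.
Battery connected ⇒ V is held fixed. C₂ = 0.543 C₁ and U = ½CV², so U₂/U₁ = C₂/C₁ = 0.543.
U₂ = 0.543 × 1.51×10⁻⁷ = 8.19×10⁻⁸ J.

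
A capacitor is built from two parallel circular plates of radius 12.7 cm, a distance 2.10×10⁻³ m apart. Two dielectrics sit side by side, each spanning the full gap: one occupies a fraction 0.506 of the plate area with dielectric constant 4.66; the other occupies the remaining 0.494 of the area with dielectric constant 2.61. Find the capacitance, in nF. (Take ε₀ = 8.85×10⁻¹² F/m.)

C ≈ 0.779 nF

A = π(12.7 cm)² = 5.07×10⁻² m².
Side-by-side slabs ⇒ two capacitors in parallel, each spanning the full gap.
C₁ = κ₁ε₀A₁/d = 4.66 × 8.85×10⁻¹² × 2.56×10⁻² / 2.10×10⁻³ = 5.04×10⁻¹⁰ F.
C₂ = κ₂ε₀A₂/d = 2.61 × 8.85×10⁻¹² × 2.50×10⁻² / 2.10×10⁻³ = 2.75×10⁻¹⁰ F.
C = C₁ + C₂ = 7.79×10⁻¹⁰ F.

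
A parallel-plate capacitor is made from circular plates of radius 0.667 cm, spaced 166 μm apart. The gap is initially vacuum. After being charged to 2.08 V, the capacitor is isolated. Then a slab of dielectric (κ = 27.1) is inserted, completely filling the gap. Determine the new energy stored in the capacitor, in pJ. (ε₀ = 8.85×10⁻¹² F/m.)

A = π(0.667 cm)² = 1.40×10⁻⁴ m².
Initially C₁ = ε₀A/d = 8.85×10⁻¹² × 1.40×10⁻⁴ / 1.66×10⁻⁴ = 7.45×10⁻¹² F.
U₁ = 1.61×10⁻¹¹ J.
Isolated ⇒ Q is held fixed. C₂ = 27.1 C₁ and U = Q²/(2C), so U₂/U₁ = C₁/C₂ = 0.0369.
U₂ = 0.0369 × 1.61×10⁻¹¹ = 5.95×10⁻¹³ J.

0.595 pJ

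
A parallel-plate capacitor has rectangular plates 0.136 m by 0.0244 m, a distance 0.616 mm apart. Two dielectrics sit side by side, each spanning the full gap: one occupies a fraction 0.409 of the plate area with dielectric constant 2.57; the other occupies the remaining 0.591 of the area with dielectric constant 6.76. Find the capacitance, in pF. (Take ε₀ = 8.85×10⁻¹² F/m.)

A = 0.136 × 0.0244 m² = 3.32×10⁻³ m².
Side-by-side slabs ⇒ two capacitors in parallel, each spanning the full gap.
C₁ = κ₁ε₀A₁/d = 2.57 × 8.85×10⁻¹² × 1.36×10⁻³ / 6.16×10⁻⁴ = 5.01×10⁻¹¹ F.
C₂ = κ₂ε₀A₂/d = 6.76 × 8.85×10⁻¹² × 1.96×10⁻³ / 6.16×10⁻⁴ = 1.90×10⁻¹⁰ F.
C = C₁ + C₂ = 2.41×10⁻¹⁰ F.

241 pF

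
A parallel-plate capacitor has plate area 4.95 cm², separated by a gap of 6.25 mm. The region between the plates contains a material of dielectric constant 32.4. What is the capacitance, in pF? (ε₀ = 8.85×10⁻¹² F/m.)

22.7 pF

A = 4.95 cm² = 4.95×10⁻⁴ m².
C = κε₀A/d = 32.4 × 8.85×10⁻¹² × 4.95×10⁻⁴ / 6.25×10⁻³ = 2.27×10⁻¹¹ F.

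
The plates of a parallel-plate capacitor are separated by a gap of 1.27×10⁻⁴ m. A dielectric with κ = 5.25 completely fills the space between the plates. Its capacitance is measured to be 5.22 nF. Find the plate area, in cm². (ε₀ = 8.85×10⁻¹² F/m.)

A = Cd/(κε₀) = 5.22×10⁻⁹ × 1.27×10⁻⁴ / (5.25 × 8.85×10⁻¹²) = 1.43×10⁻² m².

A ≈ 143 cm²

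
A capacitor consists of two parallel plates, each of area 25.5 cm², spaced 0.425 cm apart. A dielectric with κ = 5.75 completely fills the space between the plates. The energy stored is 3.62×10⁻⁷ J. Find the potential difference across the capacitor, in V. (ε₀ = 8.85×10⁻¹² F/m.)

V ≈ 154 V

A = 25.5 cm² = 2.55×10⁻³ m².
C = κε₀A/d = 5.75 × 8.85×10⁻¹² × 2.55×10⁻³ / 4.25×10⁻³ = 3.05×10⁻¹¹ F.
V = √(2U/C) = √(2 × 3.62×10⁻⁷ / 3.05×10⁻¹¹) = 1.54×10² V.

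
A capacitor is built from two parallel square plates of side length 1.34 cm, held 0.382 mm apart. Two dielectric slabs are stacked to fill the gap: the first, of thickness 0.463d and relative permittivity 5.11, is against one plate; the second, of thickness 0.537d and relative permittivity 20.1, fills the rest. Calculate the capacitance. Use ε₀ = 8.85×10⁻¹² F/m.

A = (1.34 cm)² = 1.80×10⁻⁴ m².
Stacked slabs ⇒ two capacitors in series, each with the full plate area.
C₁ = κ₁ε₀A/d₁ = 5.11 × 8.85×10⁻¹² × 1.80×10⁻⁴ / 1.77×10⁻⁴ = 4.59×10⁻¹¹ F.
C₂ = κ₂ε₀A/d₂ = 20.1 × 8.85×10⁻¹² × 1.80×10⁻⁴ / 2.05×10⁻⁴ = 1.56×10⁻¹⁰ F.
C = (1/C₁ + 1/C₂)⁻¹ = 3.55×10⁻¹¹ F.

35.5 pF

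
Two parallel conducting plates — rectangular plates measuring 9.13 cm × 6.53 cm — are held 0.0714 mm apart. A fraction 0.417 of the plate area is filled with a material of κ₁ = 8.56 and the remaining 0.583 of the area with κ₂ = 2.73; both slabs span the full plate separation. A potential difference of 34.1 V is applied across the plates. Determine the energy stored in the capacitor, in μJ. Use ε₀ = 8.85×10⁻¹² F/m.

A = 9.13 × 6.53 cm² = 5.96×10⁻³ m².
Side-by-side slabs ⇒ two capacitors in parallel, each spanning the full gap.
C₁ = κ₁ε₀A₁/d = 8.56 × 8.85×10⁻¹² × 2.49×10⁻³ / 7.14×10⁻⁵ = 2.64×10⁻⁹ F.
C₂ = κ₂ε₀A₂/d = 2.73 × 8.85×10⁻¹² × 3.48×10⁻³ / 7.14×10⁻⁵ = 1.18×10⁻⁹ F.
C = C₁ + C₂ = 3.81×10⁻⁹ F.
U = ½CV² = ½ × 3.81×10⁻⁹ × (34.1)² = 2.22×10⁻⁶ J.

U ≈ 2.22 μJ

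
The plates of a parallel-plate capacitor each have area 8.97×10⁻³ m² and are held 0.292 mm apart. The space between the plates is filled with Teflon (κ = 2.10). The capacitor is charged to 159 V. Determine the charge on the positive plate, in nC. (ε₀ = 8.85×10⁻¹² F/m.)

C = κε₀A/d = 2.10 × 8.85×10⁻¹² × 8.97×10⁻³ / 2.92×10⁻⁴ = 5.71×10⁻¹⁰ F.
Q = CV = 5.71×10⁻¹⁰ × 159 = 9.08×10⁻⁸ C.

Q ≈ 90.8 nC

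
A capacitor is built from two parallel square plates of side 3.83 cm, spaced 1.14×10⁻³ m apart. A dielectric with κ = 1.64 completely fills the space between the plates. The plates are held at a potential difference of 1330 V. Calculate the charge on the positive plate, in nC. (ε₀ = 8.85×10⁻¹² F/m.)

A = (3.83 cm)² = 1.47×10⁻³ m².
C = κε₀A/d = 1.64 × 8.85×10⁻¹² × 1.47×10⁻³ / 1.14×10⁻³ = 1.87×10⁻¹¹ F.
Q = CV = 1.87×10⁻¹¹ × 1330 = 2.48×10⁻⁸ C.

24.8 nC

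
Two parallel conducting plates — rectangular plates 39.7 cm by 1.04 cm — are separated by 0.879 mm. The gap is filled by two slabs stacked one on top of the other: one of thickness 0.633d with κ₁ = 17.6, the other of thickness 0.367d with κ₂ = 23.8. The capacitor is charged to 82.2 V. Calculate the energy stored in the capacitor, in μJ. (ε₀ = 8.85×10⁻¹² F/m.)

2.73 μJ

A = 39.7 × 1.04 cm² = 4.13×10⁻³ m².
Stacked slabs ⇒ two capacitors in series, each with the full plate area.
C₁ = κ₁ε₀A/d₁ = 17.6 × 8.85×10⁻¹² × 4.13×10⁻³ / 5.56×10⁻⁴ = 1.16×10⁻⁹ F.
C₂ = κ₂ε₀A/d₂ = 23.8 × 8.85×10⁻¹² × 4.13×10⁻³ / 3.23×10⁻⁴ = 2.70×10⁻⁹ F.
C = (1/C₁ + 1/C₂)⁻¹ = 8.09×10⁻¹⁰ F.
U = ½CV² = ½ × 8.09×10⁻¹⁰ × (82.2)² = 2.73×10⁻⁶ J.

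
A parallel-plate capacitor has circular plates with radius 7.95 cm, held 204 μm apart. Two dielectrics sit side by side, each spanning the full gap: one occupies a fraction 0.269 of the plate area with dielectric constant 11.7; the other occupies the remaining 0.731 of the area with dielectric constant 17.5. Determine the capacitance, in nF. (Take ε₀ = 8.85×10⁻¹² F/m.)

C ≈ 13.7 nF

A = π(7.95 cm)² = 1.99×10⁻² m².
Side-by-side slabs ⇒ two capacitors in parallel, each spanning the full gap.
C₁ = κ₁ε₀A₁/d = 11.7 × 8.85×10⁻¹² × 5.34×10⁻³ / 2.04×10⁻⁴ = 2.71×10⁻⁹ F.
C₂ = κ₂ε₀A₂/d = 17.5 × 8.85×10⁻¹² × 1.45×10⁻² / 2.04×10⁻⁴ = 1.10×10⁻⁸ F.
C = C₁ + C₂ = 1.37×10⁻⁸ F.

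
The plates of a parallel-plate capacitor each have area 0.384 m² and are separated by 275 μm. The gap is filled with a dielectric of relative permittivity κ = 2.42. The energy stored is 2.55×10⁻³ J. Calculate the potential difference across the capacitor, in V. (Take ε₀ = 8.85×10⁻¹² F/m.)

V ≈ 413 V

C = κε₀A/d = 2.42 × 8.85×10⁻¹² × 0.384 / 2.75×10⁻⁴ = 2.99×10⁻⁸ F.
V = √(2U/C) = √(2 × 2.55×10⁻³ / 2.99×10⁻⁸) = 4.13×10² V.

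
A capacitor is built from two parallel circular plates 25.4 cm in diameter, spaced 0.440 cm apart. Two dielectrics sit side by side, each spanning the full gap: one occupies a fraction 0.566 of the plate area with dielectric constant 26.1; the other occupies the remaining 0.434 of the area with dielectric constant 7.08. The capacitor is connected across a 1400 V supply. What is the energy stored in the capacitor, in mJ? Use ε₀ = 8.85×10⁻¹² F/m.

A = π(25.4/2 cm)² = 5.07×10⁻² m².
Side-by-side slabs ⇒ two capacitors in parallel, each spanning the full gap.
C₁ = κ₁ε₀A₁/d = 26.1 × 8.85×10⁻¹² × 2.87×10⁻² / 4.40×10⁻³ = 1.51×10⁻⁹ F.
C₂ = κ₂ε₀A₂/d = 7.08 × 8.85×10⁻¹² × 2.20×10⁻² / 4.40×10⁻³ = 3.13×10⁻¹⁰ F.
C = C₁ + C₂ = 1.82×10⁻⁹ F.
U = ½CV² = ½ × 1.82×10⁻⁹ × (1400)² = 1.78×10⁻³ J.

1.78 mJ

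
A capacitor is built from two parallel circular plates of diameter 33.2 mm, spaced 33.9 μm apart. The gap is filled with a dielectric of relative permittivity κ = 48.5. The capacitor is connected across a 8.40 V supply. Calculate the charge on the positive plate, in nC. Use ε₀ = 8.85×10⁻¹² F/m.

Q ≈ 92.1 nC

A = π(33.2/2 mm)² = 8.66×10⁻⁴ m².
C = κε₀A/d = 48.5 × 8.85×10⁻¹² × 8.66×10⁻⁴ / 3.39×10⁻⁵ = 1.10×10⁻⁸ F.
Q = CV = 1.10×10⁻⁸ × 8.40 = 9.21×10⁻⁸ C.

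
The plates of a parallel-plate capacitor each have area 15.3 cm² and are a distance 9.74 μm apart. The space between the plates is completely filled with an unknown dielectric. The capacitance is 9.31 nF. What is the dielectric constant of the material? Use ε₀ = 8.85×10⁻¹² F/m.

A = 15.3 cm² = 1.53×10⁻³ m².
κ = Cd/(ε₀A) = 9.31×10⁻⁹ × 9.74×10⁻⁶ / (8.85×10⁻¹² × 1.53×10⁻³) = 6.70.

κ ≈ 6.70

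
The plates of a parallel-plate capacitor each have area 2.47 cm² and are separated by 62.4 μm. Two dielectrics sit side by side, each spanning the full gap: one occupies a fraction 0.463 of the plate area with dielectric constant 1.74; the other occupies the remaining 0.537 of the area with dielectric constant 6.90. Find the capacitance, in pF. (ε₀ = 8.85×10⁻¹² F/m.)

C ≈ 158 pF

A = 2.47 cm² = 2.47×10⁻⁴ m².
Side-by-side slabs ⇒ two capacitors in parallel, each spanning the full gap.
C₁ = κ₁ε₀A₁/d = 1.74 × 8.85×10⁻¹² × 1.14×10⁻⁴ / 6.24×10⁻⁵ = 2.82×10⁻¹¹ F.
C₂ = κ₂ε₀A₂/d = 6.90 × 8.85×10⁻¹² × 1.33×10⁻⁴ / 6.24×10⁻⁵ = 1.30×10⁻¹⁰ F.
C = C₁ + C₂ = 1.58×10⁻¹⁰ F.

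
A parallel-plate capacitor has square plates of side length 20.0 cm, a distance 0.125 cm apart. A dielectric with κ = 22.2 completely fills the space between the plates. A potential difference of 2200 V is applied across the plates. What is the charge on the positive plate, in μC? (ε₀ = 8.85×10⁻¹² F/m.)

A = (20.0 cm)² = 4.00×10⁻² m².
C = κε₀A/d = 22.2 × 8.85×10⁻¹² × 4.00×10⁻² / 1.25×10⁻³ = 6.29×10⁻⁹ F.
Q = CV = 6.29×10⁻⁹ × 2200 = 1.38×10⁻⁵ C.

13.8 μC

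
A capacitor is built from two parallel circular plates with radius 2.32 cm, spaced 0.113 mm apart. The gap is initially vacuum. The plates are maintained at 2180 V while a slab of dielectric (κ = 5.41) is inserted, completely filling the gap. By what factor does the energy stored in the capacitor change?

U₂/U₁ ≈ 5.41

Battery connected ⇒ V is held fixed.
C₂ = 5.41 C₁ and U = ½CV², so U₂/U₁ = C₂/C₁ = 5.41.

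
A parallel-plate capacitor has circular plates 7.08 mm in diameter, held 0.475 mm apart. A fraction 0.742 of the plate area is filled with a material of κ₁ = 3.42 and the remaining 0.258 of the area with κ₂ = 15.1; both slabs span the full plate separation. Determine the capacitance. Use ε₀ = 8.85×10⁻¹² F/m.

A = π(7.08/2 mm)² = 3.94×10⁻⁵ m².
Side-by-side slabs ⇒ two capacitors in parallel, each spanning the full gap.
C₁ = κ₁ε₀A₁/d = 3.42 × 8.85×10⁻¹² × 2.92×10⁻⁵ / 4.75×10⁻⁴ = 1.86×10⁻¹² F.
C₂ = κ₂ε₀A₂/d = 15.1 × 8.85×10⁻¹² × 1.02×10⁻⁵ / 4.75×10⁻⁴ = 2.86×10⁻¹² F.
C = C₁ + C₂ = 4.72×10⁻¹² F.

4.72 pF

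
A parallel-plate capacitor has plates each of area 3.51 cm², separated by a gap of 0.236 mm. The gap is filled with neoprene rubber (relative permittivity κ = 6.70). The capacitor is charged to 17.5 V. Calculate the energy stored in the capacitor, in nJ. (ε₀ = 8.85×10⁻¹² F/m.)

A = 3.51 cm² = 3.51×10⁻⁴ m².
C = κε₀A/d = 6.70 × 8.85×10⁻¹² × 3.51×10⁻⁴ / 2.36×10⁻⁴ = 8.82×10⁻¹¹ F.
U = ½CV² = ½ × 8.82×10⁻¹¹ × (17.5)² = 1.35×10⁻⁸ J.

13.5 nJ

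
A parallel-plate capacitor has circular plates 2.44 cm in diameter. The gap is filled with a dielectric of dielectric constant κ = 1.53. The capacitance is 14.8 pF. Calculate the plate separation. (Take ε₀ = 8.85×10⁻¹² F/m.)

428 μm

A = π(2.44/2 cm)² = 4.68×10⁻⁴ m².
d = κε₀A/C = 1.53 × 8.85×10⁻¹² × 4.68×10⁻⁴ / 1.48×10⁻¹¹ = 4.28×10⁻⁴ m.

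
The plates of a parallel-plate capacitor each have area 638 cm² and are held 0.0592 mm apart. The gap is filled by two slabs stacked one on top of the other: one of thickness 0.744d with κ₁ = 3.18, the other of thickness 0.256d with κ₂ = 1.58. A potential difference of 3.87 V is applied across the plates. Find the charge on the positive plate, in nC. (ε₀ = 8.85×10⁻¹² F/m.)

A = 638 cm² = 6.38×10⁻² m².
Stacked slabs ⇒ two capacitors in series, each with the full plate area.
C₁ = κ₁ε₀A/d₁ = 3.18 × 8.85×10⁻¹² × 6.38×10⁻² / 4.40×10⁻⁵ = 4.08×10⁻⁸ F.
C₂ = κ₂ε₀A/d₂ = 1.58 × 8.85×10⁻¹² × 6.38×10⁻² / 1.52×10⁻⁵ = 5.89×10⁻⁸ F.
C = (1/C₁ + 1/C₂)⁻¹ = 2.41×10⁻⁸ F.
Q = CV = 2.41×10⁻⁸ × 3.87 = 9.32×10⁻⁸ C.

Q ≈ 93.2 nC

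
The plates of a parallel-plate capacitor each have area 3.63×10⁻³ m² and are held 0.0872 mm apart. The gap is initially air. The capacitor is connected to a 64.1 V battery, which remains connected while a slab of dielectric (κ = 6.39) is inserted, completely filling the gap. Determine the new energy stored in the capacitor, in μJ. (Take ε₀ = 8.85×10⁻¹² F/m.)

Initially C₁ = ε₀A/d = 8.85×10⁻¹² × 3.63×10⁻³ / 8.72×10⁻⁵ = 3.68×10⁻¹⁰ F.
U₁ = 7.57×10⁻⁷ J.
Battery connected ⇒ V is held fixed. C₂ = 6.39 C₁ and U = ½CV², so U₂/U₁ = C₂/C₁ = 6.39.
U₂ = 6.39 × 7.57×10⁻⁷ = 4.84×10⁻⁶ J.

U ≈ 4.84 μJ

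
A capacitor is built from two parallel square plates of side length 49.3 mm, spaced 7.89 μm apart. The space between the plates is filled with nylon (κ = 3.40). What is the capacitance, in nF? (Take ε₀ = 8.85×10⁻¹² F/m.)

9.27 nF

A = (49.3 mm)² = 2.43×10⁻³ m².
C = κε₀A/d = 3.40 × 8.85×10⁻¹² × 2.43×10⁻³ / 7.89×10⁻⁶ = 9.27×10⁻⁹ F.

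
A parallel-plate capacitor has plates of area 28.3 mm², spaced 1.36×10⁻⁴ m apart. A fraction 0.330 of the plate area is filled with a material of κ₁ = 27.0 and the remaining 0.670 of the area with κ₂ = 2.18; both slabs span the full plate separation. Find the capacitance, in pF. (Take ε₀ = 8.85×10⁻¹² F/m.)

A = 28.3 mm² = 2.83×10⁻⁵ m².
Side-by-side slabs ⇒ two capacitors in parallel, each spanning the full gap.
C₁ = κ₁ε₀A₁/d = 27.0 × 8.85×10⁻¹² × 9.34×10⁻⁶ / 1.36×10⁻⁴ = 1.64×10⁻¹¹ F.
C₂ = κ₂ε₀A₂/d = 2.18 × 8.85×10⁻¹² × 1.90×10⁻⁵ / 1.36×10⁻⁴ = 2.69×10⁻¹² F.
C = C₁ + C₂ = 1.91×10⁻¹¹ F.

C ≈ 19.1 pF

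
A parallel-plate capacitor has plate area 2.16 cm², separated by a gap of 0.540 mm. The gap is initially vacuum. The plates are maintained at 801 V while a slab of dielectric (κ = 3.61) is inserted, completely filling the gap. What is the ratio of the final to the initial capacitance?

C = κε₀A/d scales with κ, so C₂/C₁ = κ = 3.61.

3.61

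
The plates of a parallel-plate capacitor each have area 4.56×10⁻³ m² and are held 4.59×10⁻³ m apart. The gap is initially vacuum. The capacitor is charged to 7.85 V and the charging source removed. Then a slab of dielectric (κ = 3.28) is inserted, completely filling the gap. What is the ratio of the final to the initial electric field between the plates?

E₂/E₁ ≈ 0.305

Isolated ⇒ Q is held fixed.
V₂ = Q/C₂ = V₁/3.28; E = V/d, so E₂/E₁ = (V₂/V₁)(d₁/d₂) = 0.305.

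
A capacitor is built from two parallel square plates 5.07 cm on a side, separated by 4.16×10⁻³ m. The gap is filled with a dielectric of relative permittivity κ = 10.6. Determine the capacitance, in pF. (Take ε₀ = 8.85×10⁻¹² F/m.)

A = (5.07 cm)² = 2.57×10⁻³ m².
C = κε₀A/d = 10.6 × 8.85×10⁻¹² × 2.57×10⁻³ / 4.16×10⁻³ = 5.80×10⁻¹¹ F.

58.0 pF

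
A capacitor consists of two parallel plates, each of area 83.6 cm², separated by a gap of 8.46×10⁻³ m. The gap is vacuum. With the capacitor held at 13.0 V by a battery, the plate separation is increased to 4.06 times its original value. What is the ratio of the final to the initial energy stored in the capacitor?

U₂/U₁ ≈ 0.246

Battery connected ⇒ V is held fixed.
C₂ = 0.246 C₁ and U = ½CV², so U₂/U₁ = C₂/C₁ = 0.246.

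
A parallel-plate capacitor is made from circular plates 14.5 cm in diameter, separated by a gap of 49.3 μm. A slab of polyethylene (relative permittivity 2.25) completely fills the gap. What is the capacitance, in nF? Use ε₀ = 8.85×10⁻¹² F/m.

C ≈ 6.67 nF

A = π(14.5/2 cm)² = 1.65×10⁻² m².
C = κε₀A/d = 2.25 × 8.85×10⁻¹² × 1.65×10⁻² / 4.93×10⁻⁵ = 6.67×10⁻⁹ F.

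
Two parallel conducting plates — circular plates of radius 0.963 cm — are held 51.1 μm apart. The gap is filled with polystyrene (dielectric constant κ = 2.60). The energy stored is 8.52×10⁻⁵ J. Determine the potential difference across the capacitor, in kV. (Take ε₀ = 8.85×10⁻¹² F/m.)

1.14 kV

A = π(0.963 cm)² = 2.91×10⁻⁴ m².
C = κε₀A/d = 2.60 × 8.85×10⁻¹² × 2.91×10⁻⁴ / 5.11×10⁻⁵ = 1.31×10⁻¹⁰ F.
V = √(2U/C) = √(2 × 8.52×10⁻⁵ / 1.31×10⁻¹⁰) = 1.14×10³ V.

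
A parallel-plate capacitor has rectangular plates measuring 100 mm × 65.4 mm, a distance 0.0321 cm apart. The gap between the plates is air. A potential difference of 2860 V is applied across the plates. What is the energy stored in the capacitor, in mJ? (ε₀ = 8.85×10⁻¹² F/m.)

A = 100 × 65.4 mm² = 6.54×10⁻³ m².
C = ε₀A/d = 8.85×10⁻¹² × 6.54×10⁻³ / 3.21×10⁻⁴ = 1.80×10⁻¹⁰ F.
U = ½CV² = ½ × 1.80×10⁻¹⁰ × (2860)² = 7.37×10⁻⁴ J.

U ≈ 0.737 mJ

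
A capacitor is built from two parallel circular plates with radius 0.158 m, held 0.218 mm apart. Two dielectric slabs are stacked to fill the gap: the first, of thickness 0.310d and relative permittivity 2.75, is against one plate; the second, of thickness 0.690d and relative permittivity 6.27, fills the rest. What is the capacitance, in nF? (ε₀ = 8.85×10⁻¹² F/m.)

A = π(0.158 m)² = 7.84×10⁻² m².
Stacked slabs ⇒ two capacitors in series, each with the full plate area.
C₁ = κ₁ε₀A/d₁ = 2.75 × 8.85×10⁻¹² × 7.84×10⁻² / 6.76×10⁻⁵ = 2.82×10⁻⁸ F.
C₂ = κ₂ε₀A/d₂ = 6.27 × 8.85×10⁻¹² × 7.84×10⁻² / 1.50×10⁻⁴ = 2.89×10⁻⁸ F.
C = (1/C₁ + 1/C₂)⁻¹ = 1.43×10⁻⁸ F.

C ≈ 14.3 nF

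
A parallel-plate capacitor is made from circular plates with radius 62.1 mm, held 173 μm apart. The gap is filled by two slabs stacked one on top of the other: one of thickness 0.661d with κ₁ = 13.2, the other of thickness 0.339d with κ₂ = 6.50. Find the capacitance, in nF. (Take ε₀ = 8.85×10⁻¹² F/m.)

A = π(62.1 mm)² = 1.21×10⁻² m².
Stacked slabs ⇒ two capacitors in series, each with the full plate area.
C₁ = κ₁ε₀A/d₁ = 13.2 × 8.85×10⁻¹² × 1.21×10⁻² / 1.14×10⁻⁴ = 1.24×10⁻⁸ F.
C₂ = κ₂ε₀A/d₂ = 6.50 × 8.85×10⁻¹² × 1.21×10⁻² / 5.86×10⁻⁵ = 1.19×10⁻⁸ F.
C = (1/C₁ + 1/C₂)⁻¹ = 6.06×10⁻⁹ F.

6.06 nF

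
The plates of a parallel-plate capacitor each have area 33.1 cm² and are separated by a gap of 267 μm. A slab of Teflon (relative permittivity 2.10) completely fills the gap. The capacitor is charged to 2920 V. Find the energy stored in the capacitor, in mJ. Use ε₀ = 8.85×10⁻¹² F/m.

U ≈ 0.982 mJ

A = 33.1 cm² = 3.31×10⁻³ m².
C = κε₀A/d = 2.10 × 8.85×10⁻¹² × 3.31×10⁻³ / 2.67×10⁻⁴ = 2.30×10⁻¹⁰ F.
U = ½CV² = ½ × 2.30×10⁻¹⁰ × (2920)² = 9.82×10⁻⁴ J.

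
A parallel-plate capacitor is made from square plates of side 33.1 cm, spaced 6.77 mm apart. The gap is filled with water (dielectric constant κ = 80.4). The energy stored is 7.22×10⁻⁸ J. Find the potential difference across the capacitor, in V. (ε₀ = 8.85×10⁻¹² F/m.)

A = (33.1 cm)² = 0.110 m².
C = κε₀A/d = 80.4 × 8.85×10⁻¹² × 0.110 / 6.77×10⁻³ = 1.15×10⁻⁸ F.
V = √(2U/C) = √(2 × 7.22×10⁻⁸ / 1.15×10⁻⁸) = 3.54 V.

3.54 V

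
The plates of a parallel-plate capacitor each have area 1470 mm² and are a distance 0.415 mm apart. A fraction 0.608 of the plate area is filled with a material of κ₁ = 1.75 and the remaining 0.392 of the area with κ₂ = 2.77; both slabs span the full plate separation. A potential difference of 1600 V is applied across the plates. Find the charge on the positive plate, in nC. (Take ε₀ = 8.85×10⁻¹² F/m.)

108 nC

A = 1470 mm² = 1.47×10⁻³ m².
Side-by-side slabs ⇒ two capacitors in parallel, each spanning the full gap.
C₁ = κ₁ε₀A₁/d = 1.75 × 8.85×10⁻¹² × 8.94×10⁻⁴ / 4.15×10⁻⁴ = 3.34×10⁻¹¹ F.
C₂ = κ₂ε₀A₂/d = 2.77 × 8.85×10⁻¹² × 5.76×10⁻⁴ / 4.15×10⁻⁴ = 3.40×10⁻¹¹ F.
C = C₁ + C₂ = 6.74×10⁻¹¹ F.
Q = CV = 6.74×10⁻¹¹ × 1600 = 1.08×10⁻⁷ C.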